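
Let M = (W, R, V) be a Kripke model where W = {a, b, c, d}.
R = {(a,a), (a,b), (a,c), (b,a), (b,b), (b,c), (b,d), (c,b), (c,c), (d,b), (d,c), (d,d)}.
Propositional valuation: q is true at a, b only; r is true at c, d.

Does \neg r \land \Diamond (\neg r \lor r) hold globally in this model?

No

Recall that \Diamond ψ holds at a world iff ψ holds at some accessible world.
Let φ = \neg r \land \Diamond (\neg r \lor r). Evaluate φ at each world:
  a (successors {a, b, c}): φ is true.
  b (successors {a, b, c, d}): φ is true.
  c (successors {b, c}): φ is false.
  d (successors {b, c, d}): φ is false.
Detail at c (counterexample):
  At c: \neg r is false, \Diamond (\neg r \lor r) is true, so \neg r \land \Diamond (\neg r \lor r) is false.
    At c: \Diamond (\neg r \lor r) requires \neg r \lor r at some successor in {b, c}.
      \neg r \lor r holds at b, so \Diamond (\neg r \lor r) is true at c.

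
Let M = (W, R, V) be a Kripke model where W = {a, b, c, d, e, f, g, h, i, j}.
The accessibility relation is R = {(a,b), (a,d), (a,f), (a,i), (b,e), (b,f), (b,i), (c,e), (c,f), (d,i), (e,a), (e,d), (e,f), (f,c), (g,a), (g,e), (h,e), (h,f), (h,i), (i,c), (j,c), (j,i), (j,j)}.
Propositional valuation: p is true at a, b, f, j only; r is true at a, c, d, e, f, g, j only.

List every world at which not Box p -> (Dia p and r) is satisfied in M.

Let φ = not Box p -> (Dia p and r). Evaluate φ at each world:
  a (successors {b, d, f, i}): φ is true.
  b (successors {e, f, i}): φ is false.
  c (successors {e, f}): φ is true.
  d (successors {i}): φ is false.
  e (successors {a, d, f}): φ is true.
  f (successors {c}): φ is false.
  g (successors {a, e}): φ is true.
  h (successors {e, f, i}): φ is false.
  i (successors {c}): φ is false.
  j (successors {c, i, j}): φ is true.
For instance, at a:
  At a: not Box p is true, Dia p and r is true, so not Box p -> (Dia p and r) is true.
    At a: Box p is false, so not Box p is true.
      At a: Box p requires p at every successor {b, d, f, i}.
        p fails at d, so Box p is false at a.
    At a: Dia p is true, r is true, so Dia p and r is true.
      At a: Dia p requires p at some successor in {b, d, f, i}.
        p holds at b, so Dia p is true at a.
Satisfying worlds: {a, c, e, g, j}

a, c, e, g, j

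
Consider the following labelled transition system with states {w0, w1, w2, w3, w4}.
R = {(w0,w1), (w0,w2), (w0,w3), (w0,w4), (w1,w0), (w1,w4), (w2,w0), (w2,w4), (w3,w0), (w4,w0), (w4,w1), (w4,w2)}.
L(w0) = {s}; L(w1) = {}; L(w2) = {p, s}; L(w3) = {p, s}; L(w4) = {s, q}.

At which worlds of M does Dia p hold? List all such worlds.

Recall that Dia ψ holds at a world iff ψ holds at some accessible world.
Let φ = Dia p. Evaluate φ at each world:
  w0 (successors {w1, w2, w3, w4}): φ is true.
  w1 (successors {w0, w4}): φ is false.
  w2 (successors {w0, w4}): φ is false.
  w3 (successors {w0}): φ is false.
  w4 (successors {w0, w1, w2}): φ is true.
For instance, at w4:
  At w4: Dia p requires p at some successor in {w0, w1, w2}.
    p holds at w2, so Dia p is true at w4.
Satisfying worlds: {w0, w4}

w0, w4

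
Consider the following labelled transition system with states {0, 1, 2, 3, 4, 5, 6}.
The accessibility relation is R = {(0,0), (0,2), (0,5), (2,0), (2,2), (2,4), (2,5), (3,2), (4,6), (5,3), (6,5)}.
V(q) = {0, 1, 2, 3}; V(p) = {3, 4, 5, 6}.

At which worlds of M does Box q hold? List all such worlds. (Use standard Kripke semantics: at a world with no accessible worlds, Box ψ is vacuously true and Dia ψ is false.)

1, 3, 5

Let φ = Box q. Evaluate φ at each world:
  0 (successors {0, 2, 5}): φ is false.
  1 (successors ∅): φ is true.
  2 (successors {0, 2, 4, 5}): φ is false.
  3 (successors {2}): φ is true.
  4 (successors {6}): φ is false.
  5 (successors {3}): φ is true.
  6 (successors {5}): φ is false.
For instance, at 6:
  At 6: Box q requires q at every successor {5}.
    q fails at 5, so Box q is false at 6.
Satisfying worlds: {1, 3, 5}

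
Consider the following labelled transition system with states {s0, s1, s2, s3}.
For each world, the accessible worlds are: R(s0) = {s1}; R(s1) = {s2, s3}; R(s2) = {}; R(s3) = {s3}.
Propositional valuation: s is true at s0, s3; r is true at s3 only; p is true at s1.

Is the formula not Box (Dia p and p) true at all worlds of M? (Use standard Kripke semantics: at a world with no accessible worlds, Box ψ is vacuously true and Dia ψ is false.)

No

Recall that Box ψ holds at a world iff ψ holds at every accessible world, and Dia ψ holds iff ψ holds at some accessible world.
Let φ = not Box (Dia p and p). Evaluate φ at each world:
  s0 (successors {s1}): φ is true.
  s1 (successors {s2, s3}): φ is true.
  s2 (successors ∅): φ is false.
  s3 (successors {s3}): φ is true.
Detail at s2 (counterexample):
  At s2: Box (Dia p and p) is true, so not Box (Dia p and p) is false.
    At s2: no accessible worlds, so Box (Dia p and p) holds vacuously.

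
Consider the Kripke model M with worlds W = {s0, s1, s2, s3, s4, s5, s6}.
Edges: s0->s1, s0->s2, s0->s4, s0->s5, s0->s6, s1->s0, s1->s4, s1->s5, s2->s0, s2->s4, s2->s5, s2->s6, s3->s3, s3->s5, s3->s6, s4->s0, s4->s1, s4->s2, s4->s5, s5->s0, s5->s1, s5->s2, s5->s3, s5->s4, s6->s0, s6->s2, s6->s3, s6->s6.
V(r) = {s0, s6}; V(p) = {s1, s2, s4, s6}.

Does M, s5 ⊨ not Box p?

Yes

At s5: Box p is false, so not Box p is true.
  At s5: Box p requires p at every successor {s0, s1, s2, s3, s4}.
    p fails at s0, so Box p is false at s5.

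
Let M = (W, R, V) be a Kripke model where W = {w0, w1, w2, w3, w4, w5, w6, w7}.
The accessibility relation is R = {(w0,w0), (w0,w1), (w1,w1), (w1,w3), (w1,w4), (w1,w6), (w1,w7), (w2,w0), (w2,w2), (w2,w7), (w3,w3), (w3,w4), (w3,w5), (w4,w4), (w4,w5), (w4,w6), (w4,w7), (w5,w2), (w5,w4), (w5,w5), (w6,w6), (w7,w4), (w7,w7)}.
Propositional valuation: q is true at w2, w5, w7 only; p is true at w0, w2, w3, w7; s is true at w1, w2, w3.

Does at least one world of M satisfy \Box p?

Yes

Let φ = \Box p. Evaluate φ at each world:
  w0 (successors {w0, w1}): φ is false.
  w1 (successors {w1, w3, w4, w6, w7}): φ is false.
  w2 (successors {w0, w2, w7}): φ is true.
  w3 (successors {w3, w4, w5}): φ is false.
  w4 (successors {w4, w5, w6, w7}): φ is false.
  w5 (successors {w2, w4, w5}): φ is false.
  w6 (successors {w6}): φ is false.
  w7 (successors {w4, w7}): φ is false.
Detail at w2 (witness):
  At w2: \Box p requires p at every successor {w0, w2, w7}.
    At w0: p is true.
    At w2: p is true.
    At w7: p is true.
  So \Box p is true at w2.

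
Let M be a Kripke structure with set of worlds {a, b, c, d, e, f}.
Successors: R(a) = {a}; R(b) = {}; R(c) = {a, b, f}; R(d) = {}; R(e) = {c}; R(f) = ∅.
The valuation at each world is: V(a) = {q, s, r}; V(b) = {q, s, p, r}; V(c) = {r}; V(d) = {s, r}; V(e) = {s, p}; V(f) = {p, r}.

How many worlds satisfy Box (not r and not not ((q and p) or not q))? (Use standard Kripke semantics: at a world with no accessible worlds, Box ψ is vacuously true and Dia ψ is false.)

3

Let φ = Box (not r and not not ((q and p) or not q)). Evaluate φ at each world:
  a (successors {a}): φ is false.
  b (successors ∅): φ is true.
  c (successors {a, b, f}): φ is false.
  d (successors ∅): φ is true.
  e (successors {c}): φ is false.
  f (successors ∅): φ is true.
For instance, at e:
  At e: Box (not r and not not ((q and p) or not q)) requires not r and not not ((q and p) or not q) at every successor {c}.
    not r and not not ((q and p) or not q) fails at c, so Box (not r and not not ((q and p) or not q)) is false at e.
Satisfying worlds: {b, d, f}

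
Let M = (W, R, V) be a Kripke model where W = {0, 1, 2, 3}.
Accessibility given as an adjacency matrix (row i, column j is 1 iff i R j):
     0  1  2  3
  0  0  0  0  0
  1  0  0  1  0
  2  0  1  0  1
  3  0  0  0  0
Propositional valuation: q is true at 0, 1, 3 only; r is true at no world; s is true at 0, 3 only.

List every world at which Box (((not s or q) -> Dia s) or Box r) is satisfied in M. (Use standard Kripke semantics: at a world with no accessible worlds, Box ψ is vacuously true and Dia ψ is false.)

0, 1, 3

Let φ = Box (((not s or q) -> Dia s) or Box r). Evaluate φ at each world:
  0 (successors ∅): φ is true.
  1 (successors {2}): φ is true.
  2 (successors {1, 3}): φ is false.
  3 (successors ∅): φ is true.
For instance, at 2:
  At 2: Box (((not s or q) -> Dia s) or Box r) requires ((not s or q) -> Dia s) or Box r at every successor {1, 3}.
    ((not s or q) -> Dia s) or Box r fails at 1, so Box (((not s or q) -> Dia s) or Box r) is false at 2.
      At 1: (not s or q) -> Dia s is false, Box r is false, so ((not s or q) -> Dia s) or Box r is false.
Satisfying worlds: {0, 1, 3}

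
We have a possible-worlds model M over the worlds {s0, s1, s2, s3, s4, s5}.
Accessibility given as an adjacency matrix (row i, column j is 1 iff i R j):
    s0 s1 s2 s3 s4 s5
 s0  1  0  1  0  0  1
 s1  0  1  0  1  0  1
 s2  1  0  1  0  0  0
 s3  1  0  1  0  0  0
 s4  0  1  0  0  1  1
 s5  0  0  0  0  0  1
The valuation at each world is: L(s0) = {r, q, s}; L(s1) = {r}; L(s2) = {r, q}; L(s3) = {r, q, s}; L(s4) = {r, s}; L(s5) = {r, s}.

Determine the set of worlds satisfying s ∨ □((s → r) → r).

Let φ = s ∨ □((s → r) → r). Evaluate φ at each world:
  s0 (successors {s0, s2, s5}): φ is true.
  s1 (successors {s1, s3, s5}): φ is true.
  s2 (successors {s0, s2}): φ is true.
  s3 (successors {s0, s2}): φ is true.
  s4 (successors {s1, s4, s5}): φ is true.
  s5 (successors {s5}): φ is true.
For instance, at s5:
  At s5: s is true, □((s → r) → r) is true, so s ∨ □((s → r) → r) is true.
    At s5: □((s → r) → r) requires (s → r) → r at every successor {s5}.
      At s5: (s → r) → r is true.
    So □((s → r) → r) is true at s5.
Satisfying worlds: {s0, s1, s2, s3, s4, s5}

s0, s1, s2, s3, s4, s5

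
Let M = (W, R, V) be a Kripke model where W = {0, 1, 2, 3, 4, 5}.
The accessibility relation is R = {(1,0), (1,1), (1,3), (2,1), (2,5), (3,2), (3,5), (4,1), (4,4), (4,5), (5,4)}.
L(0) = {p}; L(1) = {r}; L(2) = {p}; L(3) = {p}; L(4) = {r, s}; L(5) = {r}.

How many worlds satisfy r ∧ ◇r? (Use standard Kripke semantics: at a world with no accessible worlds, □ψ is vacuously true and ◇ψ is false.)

3

Let φ = r ∧ ◇r. Evaluate φ at each world:
  0 (successors ∅): φ is false.
  1 (successors {0, 1, 3}): φ is true.
  2 (successors {1, 5}): φ is false.
  3 (successors {2, 5}): φ is false.
  4 (successors {1, 4, 5}): φ is true.
  5 (successors {4}): φ is true.
For instance, at 5:
  At 5: r is true, ◇r is true, so r ∧ ◇r is true.
    At 5: ◇r requires r at some successor in {4}.
      r holds at 4, so ◇r is true at 5.
Satisfying worlds: {1, 4, 5}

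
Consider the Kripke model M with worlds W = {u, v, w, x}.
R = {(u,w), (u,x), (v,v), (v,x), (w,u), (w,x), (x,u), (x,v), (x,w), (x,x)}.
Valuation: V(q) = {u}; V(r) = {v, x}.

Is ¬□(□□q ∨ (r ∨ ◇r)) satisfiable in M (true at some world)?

Let φ = ¬□(□□q ∨ (r ∨ ◇r)). Evaluate φ at each world:
  u (successors {w, x}): φ is false.
  v (successors {v, x}): φ is false.
  w (successors {u, x}): φ is false.
  x (successors {u, v, w, x}): φ is false.
For instance, at u:
  At u: □(□□q ∨ (r ∨ ◇r)) is true, so ¬□(□□q ∨ (r ∨ ◇r)) is false.
    At u: □(□□q ∨ (r ∨ ◇r)) requires □□q ∨ (r ∨ ◇r) at every successor {w, x}.
      At w: □□q ∨ (r ∨ ◇r) is true.
      At x: □□q ∨ (r ∨ ◇r) is true.
    So □(□□q ∨ (r ∨ ◇r)) is true at u.

No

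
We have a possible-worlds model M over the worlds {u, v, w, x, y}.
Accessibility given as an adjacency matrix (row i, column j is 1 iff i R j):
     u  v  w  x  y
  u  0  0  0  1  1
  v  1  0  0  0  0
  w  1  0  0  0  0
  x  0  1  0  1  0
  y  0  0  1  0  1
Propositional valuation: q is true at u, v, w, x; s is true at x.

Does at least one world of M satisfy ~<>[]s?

Yes

Recall that []ψ holds at a world iff ψ holds at every accessible world, and <>ψ holds iff ψ holds at some accessible world.
Let φ = ~<>[]s. Evaluate φ at each world:
  u (successors {x, y}): φ is true.
  v (successors {u}): φ is true.
  w (successors {u}): φ is true.
  x (successors {v, x}): φ is true.
  y (successors {w, y}): φ is true.
Detail at u (witness):
  At u: <>[]s is false, so ~<>[]s is true.
    At u: <>[]s requires []s at some successor in {x, y}.
      At x: []s is false.
      At y: []s is false.
    So <>[]s is false at u.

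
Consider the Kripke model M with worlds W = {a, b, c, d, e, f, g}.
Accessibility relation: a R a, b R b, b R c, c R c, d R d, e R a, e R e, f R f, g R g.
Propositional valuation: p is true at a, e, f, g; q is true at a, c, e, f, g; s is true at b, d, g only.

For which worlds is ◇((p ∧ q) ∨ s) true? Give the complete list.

Let φ = ◇((p ∧ q) ∨ s). Evaluate φ at each world:
  a (successors {a}): φ is true.
  b (successors {b, c}): φ is true.
  c (successors {c}): φ is false.
  d (successors {d}): φ is true.
  e (successors {a, e}): φ is true.
  f (successors {f}): φ is true.
  g (successors {g}): φ is true.
For instance, at c:
  At c: ◇((p ∧ q) ∨ s) requires (p ∧ q) ∨ s at some successor in {c}.
    At c: (p ∧ q) ∨ s is false.
  So ◇((p ∧ q) ∨ s) is false at c.
Satisfying worlds: {a, b, d, e, f, g}

a, b, d, e, f, g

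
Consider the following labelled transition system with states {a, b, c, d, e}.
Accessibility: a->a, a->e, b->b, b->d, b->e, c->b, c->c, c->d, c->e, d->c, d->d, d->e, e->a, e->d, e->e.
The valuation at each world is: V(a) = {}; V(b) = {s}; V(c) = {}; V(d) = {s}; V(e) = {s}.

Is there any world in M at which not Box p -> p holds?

No

Recall that Box ψ holds at a world iff ψ holds at every accessible world, and Dia ψ holds iff ψ holds at some accessible world.
Let φ = not Box p -> p. Evaluate φ at each world:
  a (successors {a, e}): φ is false.
  b (successors {b, d, e}): φ is false.
  c (successors {b, c, d, e}): φ is false.
  d (successors {c, d, e}): φ is false.
  e (successors {a, d, e}): φ is false.
For instance, at d:
  At d: not Box p is true, p is false, so not Box p -> p is false.
    At d: Box p is false, so not Box p is true.
      At d: Box p requires p at every successor {c, d, e}.
        p fails at c, so Box p is false at d.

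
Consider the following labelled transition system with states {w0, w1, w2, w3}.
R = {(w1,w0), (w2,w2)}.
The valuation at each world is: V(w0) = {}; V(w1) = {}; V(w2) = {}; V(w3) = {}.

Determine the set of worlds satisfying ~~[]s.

Let φ = ~~[]s. Evaluate φ at each world:
  w0 (successors ∅): φ is true.
  w1 (successors {w0}): φ is false.
  w2 (successors {w2}): φ is false.
  w3 (successors ∅): φ is true.
For instance, at w1:
  At w1: ~[]s is true, so ~~[]s is false.
    At w1: []s is false, so ~[]s is true.
      At w1: []s requires s at every successor {w0}.
        s fails at w0, so []s is false at w1.
Satisfying worlds: {w0, w3}

w0, w3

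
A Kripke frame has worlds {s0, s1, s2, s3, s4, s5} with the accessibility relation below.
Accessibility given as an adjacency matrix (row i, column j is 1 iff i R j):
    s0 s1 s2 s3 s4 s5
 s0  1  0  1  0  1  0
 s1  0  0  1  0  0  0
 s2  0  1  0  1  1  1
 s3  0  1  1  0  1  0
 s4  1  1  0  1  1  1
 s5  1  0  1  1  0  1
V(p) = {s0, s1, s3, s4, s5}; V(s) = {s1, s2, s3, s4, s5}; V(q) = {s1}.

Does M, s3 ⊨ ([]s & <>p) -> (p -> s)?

At s3: []s & <>p is true, p -> s is true, so ([]s & <>p) -> (p -> s) is true.
  At s3: []s is true, <>p is true, so []s & <>p is true.
    At s3: []s requires s at every successor {s1, s2, s4}.
      At s1: s is true.
      At s2: s is true.
      At s4: s is true.
    So []s is true at s3.
    At s3: <>p requires p at some successor in {s1, s2, s4}.
      p holds at s1, so <>p is true at s3.

Yes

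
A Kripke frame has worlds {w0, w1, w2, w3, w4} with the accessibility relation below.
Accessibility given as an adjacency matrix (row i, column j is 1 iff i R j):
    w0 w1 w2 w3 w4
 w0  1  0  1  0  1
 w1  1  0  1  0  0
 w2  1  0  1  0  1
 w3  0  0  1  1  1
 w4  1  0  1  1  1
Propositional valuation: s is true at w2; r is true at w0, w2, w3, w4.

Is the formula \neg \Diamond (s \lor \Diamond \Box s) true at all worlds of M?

No

Let φ = \neg \Diamond (s \lor \Diamond \Box s). Evaluate φ at each world:
  w0 (successors {w0, w2, w4}): φ is false.
  w1 (successors {w0, w2}): φ is false.
  w2 (successors {w0, w2, w4}): φ is false.
  w3 (successors {w2, w3, w4}): φ is false.
  w4 (successors {w0, w2, w3, w4}): φ is false.
Detail at w0 (counterexample):
  At w0: \Diamond (s \lor \Diamond \Box s) is true, so \neg \Diamond (s \lor \Diamond \Box s) is false.
    At w0: \Diamond (s \lor \Diamond \Box s) requires s \lor \Diamond \Box s at some successor in {w0, w2, w4}.
      s \lor \Diamond \Box s holds at w2, so \Diamond (s \lor \Diamond \Box s) is true at w0.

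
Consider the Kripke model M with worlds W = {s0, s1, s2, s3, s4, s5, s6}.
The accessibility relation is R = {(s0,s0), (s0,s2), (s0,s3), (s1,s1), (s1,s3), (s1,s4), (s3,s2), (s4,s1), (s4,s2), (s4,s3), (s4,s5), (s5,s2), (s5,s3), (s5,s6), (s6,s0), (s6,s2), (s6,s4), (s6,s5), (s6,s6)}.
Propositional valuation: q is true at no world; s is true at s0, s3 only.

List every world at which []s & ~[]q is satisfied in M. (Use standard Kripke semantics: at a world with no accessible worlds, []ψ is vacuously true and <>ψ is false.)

Let φ = []s & ~[]q. Evaluate φ at each world:
  s0 (successors {s0, s2, s3}): φ is false.
  s1 (successors {s1, s3, s4}): φ is false.
  s2 (successors ∅): φ is false.
  s3 (successors {s2}): φ is false.
  s4 (successors {s1, s2, s3, s5}): φ is false.
  s5 (successors {s2, s3, s6}): φ is false.
  s6 (successors {s0, s2, s4, s5, s6}): φ is false.
For instance, at s6:
  At s6: []s is false, ~[]q is true, so []s & ~[]q is false.
    At s6: []s requires s at every successor {s0, s2, s4, s5, s6}.
      s fails at s2, so []s is false at s6.
    At s6: []q is false, so ~[]q is true.
      At s6: []q requires q at every successor {s0, s2, s4, s5, s6}.
        q fails at s0, so []q is false at s6.
Satisfying worlds: none.

none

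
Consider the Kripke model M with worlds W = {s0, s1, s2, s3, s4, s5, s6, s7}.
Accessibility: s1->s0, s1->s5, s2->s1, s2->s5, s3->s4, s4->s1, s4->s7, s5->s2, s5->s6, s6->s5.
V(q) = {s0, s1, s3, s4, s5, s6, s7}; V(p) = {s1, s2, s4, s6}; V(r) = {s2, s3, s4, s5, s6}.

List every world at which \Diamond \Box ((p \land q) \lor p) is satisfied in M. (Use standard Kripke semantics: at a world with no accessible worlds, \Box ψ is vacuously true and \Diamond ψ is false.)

Let φ = \Diamond \Box ((p \land q) \lor p). Evaluate φ at each world:
  s0 (successors ∅): φ is false.
  s1 (successors {s0, s5}): φ is true.
  s2 (successors {s1, s5}): φ is true.
  s3 (successors {s4}): φ is false.
  s4 (successors {s1, s7}): φ is true.
  s5 (successors {s2, s6}): φ is false.
  s6 (successors {s5}): φ is true.
  s7 (successors ∅): φ is false.
For instance, at s1:
  At s1: \Diamond \Box ((p \land q) \lor p) requires \Box ((p \land q) \lor p) at some successor in {s0, s5}.
    \Box ((p \land q) \lor p) holds at s0, so \Diamond \Box ((p \land q) \lor p) is true at s1.
      At s0: no accessible worlds, so \Box ((p \land q) \lor p) holds vacuously.
Satisfying worlds: {s1, s2, s4, s6}

s1, s2, s4, s6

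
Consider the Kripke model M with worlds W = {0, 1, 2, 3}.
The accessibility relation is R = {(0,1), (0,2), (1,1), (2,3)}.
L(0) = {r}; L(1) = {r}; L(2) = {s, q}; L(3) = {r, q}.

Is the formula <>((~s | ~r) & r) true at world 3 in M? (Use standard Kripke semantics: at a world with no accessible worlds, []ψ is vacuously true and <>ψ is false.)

No

Recall that <>ψ holds at a world iff ψ holds at some accessible world.
At 3: no accessible worlds, so <>((~s | ~r) & r) is false.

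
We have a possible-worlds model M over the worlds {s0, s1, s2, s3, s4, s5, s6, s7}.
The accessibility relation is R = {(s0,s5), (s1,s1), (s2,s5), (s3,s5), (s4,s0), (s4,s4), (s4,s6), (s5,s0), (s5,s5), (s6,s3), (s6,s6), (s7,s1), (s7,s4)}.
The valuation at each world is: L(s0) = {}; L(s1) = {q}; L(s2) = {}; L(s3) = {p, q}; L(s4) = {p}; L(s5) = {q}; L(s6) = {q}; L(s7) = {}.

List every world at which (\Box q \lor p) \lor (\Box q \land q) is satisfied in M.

s0, s1, s2, s3, s4, s6

Let φ = (\Box q \lor p) \lor (\Box q \land q). Evaluate φ at each world:
  s0 (successors {s5}): φ is true.
  s1 (successors {s1}): φ is true.
  s2 (successors {s5}): φ is true.
  s3 (successors {s5}): φ is true.
  s4 (successors {s0, s4, s6}): φ is true.
  s5 (successors {s0, s5}): φ is false.
  s6 (successors {s3, s6}): φ is true.
  s7 (successors {s1, s4}): φ is false.
For instance, at s1:
  At s1: \Box q \lor p is true, \Box q \land q is true, so (\Box q \lor p) \lor (\Box q \land q) is true.
    At s1: \Box q is true, p is false, so \Box q \lor p is true.
      At s1: \Box q requires q at every successor {s1}.
        At s1: q is true.
      So \Box q is true at s1.
    At s1: \Box q is true, q is true, so \Box q \land q is true.
      At s1: \Box q requires q at every successor {s1}.
        At s1: q is true.
      So \Box q is true at s1.
Satisfying worlds: {s0, s1, s2, s3, s4, s6}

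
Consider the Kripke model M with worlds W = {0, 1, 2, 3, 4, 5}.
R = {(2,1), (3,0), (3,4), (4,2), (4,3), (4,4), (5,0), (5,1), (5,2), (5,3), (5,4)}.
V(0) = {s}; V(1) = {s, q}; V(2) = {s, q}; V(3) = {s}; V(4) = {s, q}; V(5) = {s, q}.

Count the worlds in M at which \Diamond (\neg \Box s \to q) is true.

4

Let φ = \Diamond (\neg \Box s \to q). Evaluate φ at each world:
  0 (successors ∅): φ is false.
  1 (successors ∅): φ is false.
  2 (successors {1}): φ is true.
  3 (successors {0, 4}): φ is true.
  4 (successors {2, 3, 4}): φ is true.
  5 (successors {0, 1, 2, 3, 4}): φ is true.
For instance, at 4:
  At 4: \Diamond (\neg \Box s \to q) requires \neg \Box s \to q at some successor in {2, 3, 4}.
    \neg \Box s \to q holds at 2, so \Diamond (\neg \Box s \to q) is true at 4.
      At 2: \neg \Box s is false, q is true, so \neg \Box s \to q is true.
Satisfying worlds: {2, 3, 4, 5}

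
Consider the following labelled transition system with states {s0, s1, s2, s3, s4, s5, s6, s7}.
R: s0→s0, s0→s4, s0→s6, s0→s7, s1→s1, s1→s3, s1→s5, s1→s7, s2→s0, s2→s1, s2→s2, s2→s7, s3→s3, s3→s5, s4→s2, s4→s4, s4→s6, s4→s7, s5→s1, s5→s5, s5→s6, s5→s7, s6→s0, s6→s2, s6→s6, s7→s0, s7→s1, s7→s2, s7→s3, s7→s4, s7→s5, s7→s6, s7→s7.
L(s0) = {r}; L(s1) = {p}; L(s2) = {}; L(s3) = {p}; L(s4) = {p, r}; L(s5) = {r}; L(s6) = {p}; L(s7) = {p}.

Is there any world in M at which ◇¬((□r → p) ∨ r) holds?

No

Let φ = ◇¬((□r → p) ∨ r). Evaluate φ at each world:
  s0 (successors {s0, s4, s6, s7}): φ is false.
  s1 (successors {s1, s3, s5, s7}): φ is false.
  s2 (successors {s0, s1, s2, s7}): φ is false.
  s3 (successors {s3, s5}): φ is false.
  s4 (successors {s2, s4, s6, s7}): φ is false.
  s5 (successors {s1, s5, s6, s7}): φ is false.
  s6 (successors {s0, s2, s6}): φ is false.
  s7 (successors {s0, s1, s2, s3, s4, s5, s6, s7}): φ is false.
For instance, at s2:
  At s2: ◇¬((□r → p) ∨ r) requires ¬((□r → p) ∨ r) at some successor in {s0, s1, s2, s7}.
    At s0: ¬((□r → p) ∨ r) is false.
    At s1: ¬((□r → p) ∨ r) is false.
    At s2: ¬((□r → p) ∨ r) is false.
    At s7: ¬((□r → p) ∨ r) is false.
  So ◇¬((□r → p) ∨ r) is false at s2.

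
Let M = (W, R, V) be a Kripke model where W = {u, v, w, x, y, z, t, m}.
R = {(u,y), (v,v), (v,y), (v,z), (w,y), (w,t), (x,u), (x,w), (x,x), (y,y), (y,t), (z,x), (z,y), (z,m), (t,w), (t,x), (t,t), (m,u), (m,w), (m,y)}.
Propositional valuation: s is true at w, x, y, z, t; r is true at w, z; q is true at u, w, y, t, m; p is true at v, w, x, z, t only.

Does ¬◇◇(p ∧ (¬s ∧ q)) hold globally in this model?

Recall that ◇ψ holds at a world iff ψ holds at some accessible world.
Let φ = ¬◇◇(p ∧ (¬s ∧ q)). Evaluate φ at each world:
  u (successors {y}): φ is true.
  v (successors {v, y, z}): φ is true.
  w (successors {y, t}): φ is true.
  x (successors {u, w, x}): φ is true.
  y (successors {y, t}): φ is true.
  z (successors {x, y, m}): φ is true.
  t (successors {w, x, t}): φ is true.
  m (successors {u, w, y}): φ is true.
For instance, at x:
  At x: ◇◇(p ∧ (¬s ∧ q)) is false, so ¬◇◇(p ∧ (¬s ∧ q)) is true.
    At x: ◇◇(p ∧ (¬s ∧ q)) requires ◇(p ∧ (¬s ∧ q)) at some successor in {u, w, x}.
      At u: ◇(p ∧ (¬s ∧ q)) is false.
      At w: ◇(p ∧ (¬s ∧ q)) is false.
      At x: ◇(p ∧ (¬s ∧ q)) is false.
    So ◇◇(p ∧ (¬s ∧ q)) is false at x.

Yes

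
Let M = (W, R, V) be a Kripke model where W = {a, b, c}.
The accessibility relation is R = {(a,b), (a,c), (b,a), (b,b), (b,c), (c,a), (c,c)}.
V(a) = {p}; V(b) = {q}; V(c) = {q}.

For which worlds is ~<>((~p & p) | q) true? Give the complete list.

Let φ = ~<>((~p & p) | q). Evaluate φ at each world:
  a (successors {b, c}): φ is false.
  b (successors {a, b, c}): φ is false.
  c (successors {a, c}): φ is false.
For instance, at b:
  At b: <>((~p & p) | q) is true, so ~<>((~p & p) | q) is false.
    At b: <>((~p & p) | q) requires (~p & p) | q at some successor in {a, b, c}.
      (~p & p) | q holds at b, so <>((~p & p) | q) is true at b.
Satisfying worlds: none.

none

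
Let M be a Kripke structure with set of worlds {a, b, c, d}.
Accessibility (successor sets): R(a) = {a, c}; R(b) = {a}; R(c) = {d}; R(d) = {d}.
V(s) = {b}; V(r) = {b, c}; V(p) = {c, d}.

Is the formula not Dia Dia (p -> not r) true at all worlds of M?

Recall that Dia ψ holds at a world iff ψ holds at some accessible world.
Let φ = not Dia Dia (p -> not r). Evaluate φ at each world:
  a (successors {a, c}): φ is false.
  b (successors {a}): φ is false.
  c (successors {d}): φ is false.
  d (successors {d}): φ is false.
Detail at a (counterexample):
  At a: Dia Dia (p -> not r) is true, so not Dia Dia (p -> not r) is false.
    At a: Dia Dia (p -> not r) requires Dia (p -> not r) at some successor in {a, c}.
      Dia (p -> not r) holds at a, so Dia Dia (p -> not r) is true at a.

No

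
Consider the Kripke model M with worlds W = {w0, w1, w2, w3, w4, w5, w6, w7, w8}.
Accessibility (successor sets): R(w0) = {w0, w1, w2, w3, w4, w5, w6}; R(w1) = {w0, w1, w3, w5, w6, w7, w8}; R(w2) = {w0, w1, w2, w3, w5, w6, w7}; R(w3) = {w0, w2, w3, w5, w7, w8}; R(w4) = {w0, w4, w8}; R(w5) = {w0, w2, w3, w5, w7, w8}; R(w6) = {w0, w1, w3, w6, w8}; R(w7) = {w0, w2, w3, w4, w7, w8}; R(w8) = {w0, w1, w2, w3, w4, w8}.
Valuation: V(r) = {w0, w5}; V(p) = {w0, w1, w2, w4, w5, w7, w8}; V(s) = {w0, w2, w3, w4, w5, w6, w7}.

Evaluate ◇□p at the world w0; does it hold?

Yes

At w0: ◇□p requires □p at some successor in {w0, w1, w2, w3, w4, w5, w6}.
  □p holds at w4, so ◇□p is true at w0.
    At w4: □p requires p at every successor {w0, w4, w8}.
      At w0: p is true.
      At w4: p is true.
      At w8: p is true.
    So □p is true at w4.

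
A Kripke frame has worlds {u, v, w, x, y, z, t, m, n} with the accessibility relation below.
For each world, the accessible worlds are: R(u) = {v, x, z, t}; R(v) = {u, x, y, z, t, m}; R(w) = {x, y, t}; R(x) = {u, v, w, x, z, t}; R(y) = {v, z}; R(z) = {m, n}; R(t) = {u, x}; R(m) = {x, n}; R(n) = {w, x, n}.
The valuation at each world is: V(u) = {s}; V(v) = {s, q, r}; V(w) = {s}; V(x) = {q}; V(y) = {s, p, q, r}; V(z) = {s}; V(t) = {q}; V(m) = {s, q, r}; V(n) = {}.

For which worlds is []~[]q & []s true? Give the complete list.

y

Recall that []ψ holds at a world iff ψ holds at every accessible world, and <>ψ holds iff ψ holds at some accessible world.
Let φ = []~[]q & []s. Evaluate φ at each world:
  u (successors {v, x, z, t}): φ is false.
  v (successors {u, x, y, z, t, m}): φ is false.
  w (successors {x, y, t}): φ is false.
  x (successors {u, v, w, x, z, t}): φ is false.
  y (successors {v, z}): φ is true.
  z (successors {m, n}): φ is false.
  t (successors {u, x}): φ is false.
  m (successors {x, n}): φ is false.
  n (successors {w, x, n}): φ is false.
For instance, at y:
  At y: []~[]q is true, []s is true, so []~[]q & []s is true.
    At y: []~[]q requires ~[]q at every successor {v, z}.
      At v: ~[]q is true.
      At z: ~[]q is true.
    So []~[]q is true at y.
    At y: []s requires s at every successor {v, z}.
      At v: s is true.
      At z: s is true.
    So []s is true at y.
Satisfying worlds: {y}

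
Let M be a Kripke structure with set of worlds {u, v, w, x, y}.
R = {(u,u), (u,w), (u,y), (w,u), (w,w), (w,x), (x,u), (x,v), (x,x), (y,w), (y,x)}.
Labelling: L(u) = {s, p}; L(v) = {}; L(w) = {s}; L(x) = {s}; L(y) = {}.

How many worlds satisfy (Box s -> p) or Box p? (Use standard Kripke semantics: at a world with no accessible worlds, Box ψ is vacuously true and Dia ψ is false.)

3

Recall that Box ψ holds at a world iff ψ holds at every accessible world, and Dia ψ holds iff ψ holds at some accessible world.
Let φ = (Box s -> p) or Box p. Evaluate φ at each world:
  u (successors {u, w, y}): φ is true.
  v (successors ∅): φ is true.
  w (successors {u, w, x}): φ is false.
  x (successors {u, v, x}): φ is true.
  y (successors {w, x}): φ is false.
For instance, at u:
  At u: Box s -> p is true, Box p is false, so (Box s -> p) or Box p is true.
    At u: Box s is false, p is true, so Box s -> p is true.
      At u: Box s requires s at every successor {u, w, y}.
        s fails at y, so Box s is false at u.
    At u: Box p requires p at every successor {u, w, y}.
      p fails at w, so Box p is false at u.
Satisfying worlds: {u, v, x}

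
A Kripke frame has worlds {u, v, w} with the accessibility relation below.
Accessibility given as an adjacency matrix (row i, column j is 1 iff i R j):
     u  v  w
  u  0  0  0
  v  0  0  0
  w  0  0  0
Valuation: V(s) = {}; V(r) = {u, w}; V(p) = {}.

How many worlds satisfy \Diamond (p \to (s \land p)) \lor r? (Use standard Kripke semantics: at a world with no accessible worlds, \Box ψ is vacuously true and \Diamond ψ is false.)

2

Recall that \Diamond ψ holds at a world iff ψ holds at some accessible world.
Let φ = \Diamond (p \to (s \land p)) \lor r. Evaluate φ at each world:
  u (successors ∅): φ is true.
  v (successors ∅): φ is false.
  w (successors ∅): φ is true.
For instance, at w:
  At w: \Diamond (p \to (s \land p)) is false, r is true, so \Diamond (p \to (s \land p)) \lor r is true.
    At w: no accessible worlds, so \Diamond (p \to (s \land p)) is false.
Satisfying worlds: {u, w}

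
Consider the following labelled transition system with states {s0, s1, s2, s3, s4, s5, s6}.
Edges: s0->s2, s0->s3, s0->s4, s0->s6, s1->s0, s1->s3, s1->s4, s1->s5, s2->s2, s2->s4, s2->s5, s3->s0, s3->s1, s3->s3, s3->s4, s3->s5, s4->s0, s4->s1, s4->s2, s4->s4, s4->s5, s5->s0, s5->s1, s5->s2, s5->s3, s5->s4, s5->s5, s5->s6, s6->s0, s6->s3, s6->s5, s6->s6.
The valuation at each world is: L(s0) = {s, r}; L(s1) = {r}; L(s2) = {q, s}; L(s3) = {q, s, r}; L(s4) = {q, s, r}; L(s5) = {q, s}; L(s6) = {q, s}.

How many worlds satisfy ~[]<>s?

Recall that []ψ holds at a world iff ψ holds at every accessible world, and <>ψ holds iff ψ holds at some accessible world.
Let φ = ~[]<>s. Evaluate φ at each world:
  s0 (successors {s2, s3, s4, s6}): φ is false.
  s1 (successors {s0, s3, s4, s5}): φ is false.
  s2 (successors {s2, s4, s5}): φ is false.
  s3 (successors {s0, s1, s3, s4, s5}): φ is false.
  s4 (successors {s0, s1, s2, s4, s5}): φ is false.
  s5 (successors {s0, s1, s2, s3, s4, s5, s6}): φ is false.
  s6 (successors {s0, s3, s5, s6}): φ is false.
For instance, at s1:
  At s1: []<>s is true, so ~[]<>s is false.
    At s1: []<>s requires <>s at every successor {s0, s3, s4, s5}.
      At s0: <>s is true.
      At s3: <>s is true.
      At s4: <>s is true.
      At s5: <>s is true.
    So []<>s is true at s1.
Satisfying worlds: none.

0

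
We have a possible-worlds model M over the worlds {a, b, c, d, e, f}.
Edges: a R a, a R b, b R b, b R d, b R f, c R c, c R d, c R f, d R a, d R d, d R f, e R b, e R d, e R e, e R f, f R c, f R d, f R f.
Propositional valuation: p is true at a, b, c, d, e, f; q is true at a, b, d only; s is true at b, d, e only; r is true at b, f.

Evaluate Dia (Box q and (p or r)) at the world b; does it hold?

No

At b: Dia (Box q and (p or r)) requires Box q and (p or r) at some successor in {b, d, f}.
  At b: Box q and (p or r) is false.
  At d: Box q and (p or r) is false.
  At f: Box q and (p or r) is false.
So Dia (Box q and (p or r)) is false at b.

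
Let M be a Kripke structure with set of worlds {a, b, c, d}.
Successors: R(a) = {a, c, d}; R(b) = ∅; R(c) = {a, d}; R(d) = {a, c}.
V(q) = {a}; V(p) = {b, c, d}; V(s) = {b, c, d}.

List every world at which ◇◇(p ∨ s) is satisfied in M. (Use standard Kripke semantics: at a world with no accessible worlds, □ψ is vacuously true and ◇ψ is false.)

a, c, d

Let φ = ◇◇(p ∨ s). Evaluate φ at each world:
  a (successors {a, c, d}): φ is true.
  b (successors ∅): φ is false.
  c (successors {a, d}): φ is true.
  d (successors {a, c}): φ is true.
For instance, at a:
  At a: ◇◇(p ∨ s) requires ◇(p ∨ s) at some successor in {a, c, d}.
    ◇(p ∨ s) holds at a, so ◇◇(p ∨ s) is true at a.
      At a: ◇(p ∨ s) requires p ∨ s at some successor in {a, c, d}.
        p ∨ s holds at c, so ◇(p ∨ s) is true at a.
Satisfying worlds: {a, c, d}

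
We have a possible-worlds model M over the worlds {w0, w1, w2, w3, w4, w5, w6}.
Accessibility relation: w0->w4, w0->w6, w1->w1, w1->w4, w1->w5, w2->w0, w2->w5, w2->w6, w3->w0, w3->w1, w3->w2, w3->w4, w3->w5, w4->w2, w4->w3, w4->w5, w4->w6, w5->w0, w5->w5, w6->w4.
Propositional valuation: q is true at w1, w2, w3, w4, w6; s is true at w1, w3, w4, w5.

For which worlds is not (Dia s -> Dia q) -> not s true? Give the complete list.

w0, w1, w2, w3, w4, w6

Let φ = not (Dia s -> Dia q) -> not s. Evaluate φ at each world:
  w0 (successors {w4, w6}): φ is true.
  w1 (successors {w1, w4, w5}): φ is true.
  w2 (successors {w0, w5, w6}): φ is true.
  w3 (successors {w0, w1, w2, w4, w5}): φ is true.
  w4 (successors {w2, w3, w5, w6}): φ is true.
  w5 (successors {w0, w5}): φ is false.
  w6 (successors {w4}): φ is true.
For instance, at w3:
  At w3: not (Dia s -> Dia q) is false, not s is false, so not (Dia s -> Dia q) -> not s is true.
    At w3: Dia s -> Dia q is true, so not (Dia s -> Dia q) is false.
      At w3: Dia s is true, Dia q is true, so Dia s -> Dia q is true.
Satisfying worlds: {w0, w1, w2, w3, w4, w6}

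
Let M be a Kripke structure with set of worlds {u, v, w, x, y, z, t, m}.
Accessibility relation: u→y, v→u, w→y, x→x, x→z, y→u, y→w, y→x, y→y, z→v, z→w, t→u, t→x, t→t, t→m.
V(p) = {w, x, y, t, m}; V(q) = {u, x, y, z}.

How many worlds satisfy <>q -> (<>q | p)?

Let φ = <>q -> (<>q | p). Evaluate φ at each world:
  u (successors {y}): φ is true.
  v (successors {u}): φ is true.
  w (successors {y}): φ is true.
  x (successors {x, z}): φ is true.
  y (successors {u, w, x, y}): φ is true.
  z (successors {v, w}): φ is true.
  t (successors {u, x, t, m}): φ is true.
  m (successors ∅): φ is true.
For instance, at v:
  At v: <>q is true, <>q | p is true, so <>q -> (<>q | p) is true.
    At v: <>q requires q at some successor in {u}.
      q holds at u, so <>q is true at v.
    At v: <>q is true, p is false, so <>q | p is true.
      At v: <>q requires q at some successor in {u}.
        q holds at u, so <>q is true at v.
Satisfying worlds: {u, v, w, x, y, z, t, m}

8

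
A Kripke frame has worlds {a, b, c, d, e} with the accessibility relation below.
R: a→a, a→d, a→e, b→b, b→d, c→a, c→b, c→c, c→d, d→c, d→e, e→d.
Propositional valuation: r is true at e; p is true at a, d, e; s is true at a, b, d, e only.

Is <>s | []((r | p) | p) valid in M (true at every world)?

Let φ = <>s | []((r | p) | p). Evaluate φ at each world:
  a (successors {a, d, e}): φ is true.
  b (successors {b, d}): φ is true.
  c (successors {a, b, c, d}): φ is true.
  d (successors {c, e}): φ is true.
  e (successors {d}): φ is true.
For instance, at a:
  At a: <>s is true, []((r | p) | p) is true, so <>s | []((r | p) | p) is true.
    At a: <>s requires s at some successor in {a, d, e}.
      s holds at a, so <>s is true at a.
    At a: []((r | p) | p) requires (r | p) | p at every successor {a, d, e}.
      At a: (r | p) | p is true.
      At d: (r | p) | p is true.
      At e: (r | p) | p is true.
    So []((r | p) | p) is true at a.

Yes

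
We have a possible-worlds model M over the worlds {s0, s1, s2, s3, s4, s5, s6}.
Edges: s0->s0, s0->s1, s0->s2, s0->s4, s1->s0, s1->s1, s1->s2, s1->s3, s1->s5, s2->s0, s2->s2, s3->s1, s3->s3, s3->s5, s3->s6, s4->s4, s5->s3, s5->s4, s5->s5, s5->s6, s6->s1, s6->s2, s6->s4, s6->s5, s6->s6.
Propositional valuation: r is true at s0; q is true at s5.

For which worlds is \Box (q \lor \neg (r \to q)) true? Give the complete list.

none

Let φ = \Box (q \lor \neg (r \to q)). Evaluate φ at each world:
  s0 (successors {s0, s1, s2, s4}): φ is false.
  s1 (successors {s0, s1, s2, s3, s5}): φ is false.
  s2 (successors {s0, s2}): φ is false.
  s3 (successors {s1, s3, s5, s6}): φ is false.
  s4 (successors {s4}): φ is false.
  s5 (successors {s3, s4, s5, s6}): φ is false.
  s6 (successors {s1, s2, s4, s5, s6}): φ is false.
For instance, at s4:
  At s4: \Box (q \lor \neg (r \to q)) requires q \lor \neg (r \to q) at every successor {s4}.
    q \lor \neg (r \to q) fails at s4, so \Box (q \lor \neg (r \to q)) is false at s4.
Satisfying worlds: none.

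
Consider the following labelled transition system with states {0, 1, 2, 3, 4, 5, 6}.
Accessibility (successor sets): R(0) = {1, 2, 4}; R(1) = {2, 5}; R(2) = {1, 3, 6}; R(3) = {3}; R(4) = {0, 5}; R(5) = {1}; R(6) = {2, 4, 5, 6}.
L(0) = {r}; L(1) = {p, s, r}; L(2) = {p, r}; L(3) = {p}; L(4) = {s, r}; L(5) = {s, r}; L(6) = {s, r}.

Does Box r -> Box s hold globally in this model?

Recall that Box ψ holds at a world iff ψ holds at every accessible world, and Dia ψ holds iff ψ holds at some accessible world.
Let φ = Box r -> Box s. Evaluate φ at each world:
  0 (successors {1, 2, 4}): φ is false.
  1 (successors {2, 5}): φ is false.
  2 (successors {1, 3, 6}): φ is true.
  3 (successors {3}): φ is true.
  4 (successors {0, 5}): φ is false.
  5 (successors {1}): φ is true.
  6 (successors {2, 4, 5, 6}): φ is false.
Detail at 0 (counterexample):
  At 0: Box r is true, Box s is false, so Box r -> Box s is false.
    At 0: Box r requires r at every successor {1, 2, 4}.
      At 1: r is true.
      At 2: r is true.
      At 4: r is true.
    So Box r is true at 0.
    At 0: Box s requires s at every successor {1, 2, 4}.
      s fails at 2, so Box s is false at 0.

No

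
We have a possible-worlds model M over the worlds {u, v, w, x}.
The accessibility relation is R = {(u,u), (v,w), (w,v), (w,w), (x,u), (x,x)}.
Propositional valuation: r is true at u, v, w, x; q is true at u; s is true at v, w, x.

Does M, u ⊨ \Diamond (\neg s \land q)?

At u: \Diamond (\neg s \land q) requires \neg s \land q at some successor in {u}.
  \neg s \land q holds at u, so \Diamond (\neg s \land q) is true at u.

Yes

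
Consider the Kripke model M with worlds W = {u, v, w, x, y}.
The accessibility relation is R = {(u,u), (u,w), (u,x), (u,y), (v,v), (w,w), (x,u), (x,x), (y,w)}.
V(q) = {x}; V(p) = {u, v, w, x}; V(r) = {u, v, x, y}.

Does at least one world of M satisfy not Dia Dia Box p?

Let φ = not Dia Dia Box p. Evaluate φ at each world:
  u (successors {u, w, x, y}): φ is false.
  v (successors {v}): φ is false.
  w (successors {w}): φ is false.
  x (successors {u, x}): φ is false.
  y (successors {w}): φ is false.
For instance, at y:
  At y: Dia Dia Box p is true, so not Dia Dia Box p is false.
    At y: Dia Dia Box p requires Dia Box p at some successor in {w}.
      Dia Box p holds at w, so Dia Dia Box p is true at y.

No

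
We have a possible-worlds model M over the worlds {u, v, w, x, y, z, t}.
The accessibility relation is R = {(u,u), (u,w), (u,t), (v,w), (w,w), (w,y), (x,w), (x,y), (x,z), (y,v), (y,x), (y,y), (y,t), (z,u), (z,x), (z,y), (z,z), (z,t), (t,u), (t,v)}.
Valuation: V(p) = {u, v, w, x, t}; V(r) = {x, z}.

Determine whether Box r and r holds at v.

Recall that Box ψ holds at a world iff ψ holds at every accessible world, and Dia ψ holds iff ψ holds at some accessible world.
At v: Box r is false, r is false, so Box r and r is false.
  At v: Box r requires r at every successor {w}.
    r fails at w, so Box r is false at v.

No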